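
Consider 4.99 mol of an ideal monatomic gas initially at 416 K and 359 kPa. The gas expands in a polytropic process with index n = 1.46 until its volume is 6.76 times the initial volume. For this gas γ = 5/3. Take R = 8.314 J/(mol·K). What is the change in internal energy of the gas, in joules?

-15100 J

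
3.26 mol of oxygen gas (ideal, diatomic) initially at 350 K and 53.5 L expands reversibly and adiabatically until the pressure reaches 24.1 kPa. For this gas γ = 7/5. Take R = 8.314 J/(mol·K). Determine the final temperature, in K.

198 K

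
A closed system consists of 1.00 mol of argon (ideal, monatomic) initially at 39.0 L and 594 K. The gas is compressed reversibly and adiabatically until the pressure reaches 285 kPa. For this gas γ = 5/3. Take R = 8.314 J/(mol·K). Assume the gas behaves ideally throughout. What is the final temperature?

822 K

P₁ = nRT₁/V₁ = 1.00×8.314×594/39.0 = 127 kPa.
Adiabatic: T₂/T₁ = (P₂/P₁)^((γ−1)/γ) ⇒ T₂ = 594×(2.25)^0.400 = 822 K; V₂ = 24.0 L.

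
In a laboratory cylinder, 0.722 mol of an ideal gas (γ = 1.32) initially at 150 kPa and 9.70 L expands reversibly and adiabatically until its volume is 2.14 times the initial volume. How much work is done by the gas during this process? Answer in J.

983 J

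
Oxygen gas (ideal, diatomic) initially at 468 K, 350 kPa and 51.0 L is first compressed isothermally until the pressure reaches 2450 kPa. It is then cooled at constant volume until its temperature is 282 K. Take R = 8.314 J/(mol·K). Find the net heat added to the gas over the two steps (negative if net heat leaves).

n = P₁V₁/(RT₁) = 350×51.0/(8.314×468) = 4.59 mol.
Step 1 — Isothermal: T stays 468 K; PV = const ⇒ V₂ = 7.29 L, P₂ = 2450 kPa.
ΔU = 0 (ideal gas, T constant).
W = nRT ln(V₂/V₁) = 4.59×8.314×468×ln(0.143) = -34700 J.
Q = ΔU + W = -34700 J.
State after step 1: P = 2450 kPa, V = 7.29 L, T = 468 K.
Step 2 — Isochoric: V stays 7.29 L; P/T = const ⇒ T₂ = 282 K, P₂ = 1480 kPa.
W = 0 (no volume change).
ΔU = nCvΔT = 4.59×20.8×(282−468) = -17700 J.
Q = ΔU = -17700 J.
Net over both steps: W = -34700 J, Q = -52500 J, ΔU = -17700 J.

-52500 J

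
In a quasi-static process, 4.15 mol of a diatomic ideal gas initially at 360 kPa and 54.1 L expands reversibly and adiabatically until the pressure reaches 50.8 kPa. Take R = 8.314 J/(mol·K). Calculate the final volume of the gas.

T₁ = P₁V₁/(nR) = 360×54.1/(4.15×8.314) = 564 K.
Adiabatic: T₂/T₁ = (P₂/P₁)^((γ−1)/γ) ⇒ T₂ = 564×(0.141)^0.286 = 323 K; V₂ = 219 L.

219 L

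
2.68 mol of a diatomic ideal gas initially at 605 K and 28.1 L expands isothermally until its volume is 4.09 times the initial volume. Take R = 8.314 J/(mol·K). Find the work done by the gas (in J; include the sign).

P₁ = nRT₁/V₁ = 2.68×8.314×605/28.1 = 480 kPa.
Isothermal: T stays 605 K; PV = const ⇒ V₂ = 115 L, P₂ = 117 kPa.
W = nRT ln(V₂/V₁) = 2.68×8.314×605×ln(4.09) = 19000 J.

19000 J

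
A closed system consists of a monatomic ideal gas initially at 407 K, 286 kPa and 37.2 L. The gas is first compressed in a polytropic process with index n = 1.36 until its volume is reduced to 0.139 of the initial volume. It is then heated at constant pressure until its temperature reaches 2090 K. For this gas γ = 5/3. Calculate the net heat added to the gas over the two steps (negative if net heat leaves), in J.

n = P₁V₁/(RT₁) = 286×37.2/(8.314×407) = 3.14 mol.
Step 1 — Polytropic n=1.36: T₂ = T₁(V₁/V₂)^(n−1) = 407×(7.19)^0.36 = 828 K; P₂ = P₁(V₁/V₂)^n = 4190 kPa.
W = (P₁V₁−P₂V₂)/(n−1) = (286×37.2−4190×5.17)/0.36 = -30600 J.
ΔU = nCvΔT = 3.14×12.5×(828−407) = 16500 J.
Q = ΔU + W = -14100 J.
State after step 1: P = 4190 kPa, V = 5.17 L, T = 828 K.
Step 2 — Isobaric: P stays 4190 kPa; V/T = const ⇒ T₂ = 2090 K, V₂ = 13.0 L.
W = PΔV = 4190×(13.0−5.17) kPa·L = 33000 J.
ΔU = nCvΔT = 3.14×12.5×(2090−828) = 49500 J.
Q = ΔU + W = nCpΔT = 82500 J.
Net over both steps: W = 2400 J, Q = 68400 J, ΔU = 66000 J.

68400 J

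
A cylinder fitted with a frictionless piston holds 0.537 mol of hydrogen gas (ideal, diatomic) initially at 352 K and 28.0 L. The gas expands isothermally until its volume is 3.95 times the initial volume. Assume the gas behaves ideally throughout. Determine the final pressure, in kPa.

14.2 kPa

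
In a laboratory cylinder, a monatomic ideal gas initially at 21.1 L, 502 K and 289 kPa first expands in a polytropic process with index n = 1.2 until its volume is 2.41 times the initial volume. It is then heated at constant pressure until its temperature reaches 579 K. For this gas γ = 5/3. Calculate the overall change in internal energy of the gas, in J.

n = P₁V₁/(RT₁) = 289×21.1/(8.314×502) = 1.46 mol.
Step 1 — Polytropic n=1.2: T₂ = T₁(V₁/V₂)^(n−1) = 502×(0.415)^0.20 = 421 K; P₂ = P₁(V₁/V₂)^n = 101 kPa.
W = (P₁V₁−P₂V₂)/(n−1) = (289×21.1−101×50.9)/0.20 = 4920 J.
ΔU = nCvΔT = 1.46×12.5×(421−502) = -1480 J.
Q = ΔU + W = 3440 J.
State after step 1: P = 101 kPa, V = 50.9 L, T = 421 K.
Step 2 — Isobaric: P stays 101 kPa; V/T = const ⇒ T₂ = 579 K, V₂ = 69.9 L.
W = PΔV = 101×(69.9−50.9) kPa·L = 1920 J.
ΔU = nCvΔT = 1.46×12.5×(579−421) = 2880 J.
Q = ΔU + W = nCpΔT = 4800 J.
Net over both steps: W = 6840 J, Q = 8240 J, ΔU = 1400 J.

1400 J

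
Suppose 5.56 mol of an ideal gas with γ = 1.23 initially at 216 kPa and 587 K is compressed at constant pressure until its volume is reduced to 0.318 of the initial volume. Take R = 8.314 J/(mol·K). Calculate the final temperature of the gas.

187 K

V₁ = nRT₁/P₁ = 5.56×8.314×587/216 = 126 L.
Isobaric: P stays 216 kPa; V/T = const ⇒ T₂ = 187 K, V₂ = 39.9 L.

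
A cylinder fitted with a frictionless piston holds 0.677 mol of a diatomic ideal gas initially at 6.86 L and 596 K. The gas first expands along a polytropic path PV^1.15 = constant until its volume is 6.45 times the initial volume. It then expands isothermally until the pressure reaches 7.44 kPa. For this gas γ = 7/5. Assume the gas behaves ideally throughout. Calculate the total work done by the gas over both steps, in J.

10600 J

P₁ = nRT₁/V₁ = 0.677×8.314×596/6.86 = 489 kPa.
Step 1 — Polytropic n=1.15: T₂ = T₁(V₁/V₂)^(n−1) = 596×(0.155)^0.15 = 451 K; P₂ = P₁(V₁/V₂)^n = 57.3 kPa.
W = (P₁V₁−P₂V₂)/(n−1) = (489×6.86−57.3×44.2)/0.15 = 5460 J.
ΔU = nCvΔT = 0.677×20.8×(451−596) = -2050 J.
Q = ΔU + W = 3410 J.
State after step 1: P = 57.3 kPa, V = 44.2 L, T = 451 K.
Step 2 — Isothermal: T stays 451 K; PV = const ⇒ V₂ = 341 L, P₂ = 7.44 kPa.
ΔU = 0 (ideal gas, T constant).
W = nRT ln(V₂/V₁) = 0.677×8.314×451×ln(7.70) = 5180 J.
Q = ΔU + W = 5180 J.
Net over both steps: W = 10600 J, Q = 8590 J, ΔU = -2050 J.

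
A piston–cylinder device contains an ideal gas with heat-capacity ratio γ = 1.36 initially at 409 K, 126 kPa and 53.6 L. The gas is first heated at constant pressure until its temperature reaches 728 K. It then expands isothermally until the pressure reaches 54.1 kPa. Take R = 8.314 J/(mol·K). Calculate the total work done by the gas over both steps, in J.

n = P₁V₁/(RT₁) = 126×53.6/(8.314×409) = 1.99 mol.
Step 1 — Isobaric: P stays 126 kPa; V/T = const ⇒ T₂ = 728 K, V₂ = 95.4 L.
W = PΔV = 126×(95.4−53.6) kPa·L = 5270 J.
ΔU = nCvΔT = 1.99×23.1×(728−409) = 14600 J.
Q = ΔU + W = nCpΔT = 19900 J.
State after step 1: P = 126 kPa, V = 95.4 L, T = 728 K.
Step 2 — Isothermal: T stays 728 K; PV = const ⇒ V₂ = 222 L, P₂ = 54.1 kPa.
ΔU = 0 (ideal gas, T constant).
W = nRT ln(V₂/V₁) = 1.99×8.314×728×ln(2.33) = 10200 J.
Q = ΔU + W = 10200 J.
Net over both steps: W = 15400 J, Q = 30100 J, ΔU = 14600 J.

15400 J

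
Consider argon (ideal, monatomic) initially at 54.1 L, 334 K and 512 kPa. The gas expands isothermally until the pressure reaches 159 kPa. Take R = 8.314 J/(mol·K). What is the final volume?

174 L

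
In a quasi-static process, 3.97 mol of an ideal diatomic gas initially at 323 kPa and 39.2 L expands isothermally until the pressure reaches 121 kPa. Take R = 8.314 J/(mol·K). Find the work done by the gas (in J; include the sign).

T₁ = P₁V₁/(nR) = 323×39.2/(3.97×8.314) = 384 K.
Isothermal: T stays 384 K; PV = const ⇒ V₂ = 105 L, P₂ = 121 kPa.
W = nRT ln(V₂/V₁) = 3.97×8.314×384×ln(2.67) = 12400 J.

12400 J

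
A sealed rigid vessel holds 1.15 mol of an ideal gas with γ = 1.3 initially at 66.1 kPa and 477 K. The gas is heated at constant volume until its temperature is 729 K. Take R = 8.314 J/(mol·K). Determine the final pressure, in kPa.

101 kPa

V₁ = nRT₁/P₁ = 1.15×8.314×477/66.1 = 69.0 L.
Isochoric: V stays 69.0 L; P/T = const ⇒ T₂ = 729 K, P₂ = 101 kPa.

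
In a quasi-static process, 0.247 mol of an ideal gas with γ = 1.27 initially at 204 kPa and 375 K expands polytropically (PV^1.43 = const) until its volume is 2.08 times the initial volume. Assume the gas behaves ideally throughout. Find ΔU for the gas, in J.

-771 J

V₁ = nRT₁/P₁ = 0.247×8.314×375/204 = 3.77 L.
Polytropic n=1.43: T₂ = T₁(V₁/V₂)^(n−1) = 375×(0.481)^0.43 = 274 K; P₂ = P₁(V₁/V₂)^n = 71.6 kPa.
For an ideal gas ΔU = nCvΔT with Cv = R/(γ−1) = 30.8 J/(mol·K).
ΔU = 0.247×30.8×(274−375) = -771 J.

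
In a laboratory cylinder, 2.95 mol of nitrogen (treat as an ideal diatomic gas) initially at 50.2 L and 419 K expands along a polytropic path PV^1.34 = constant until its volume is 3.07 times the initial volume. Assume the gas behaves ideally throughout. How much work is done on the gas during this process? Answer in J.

P₁ = nRT₁/V₁ = 2.95×8.314×419/50.2 = 205 kPa.
Polytropic n=1.34: T₂ = T₁(V₁/V₂)^(n−1) = 419×(0.326)^0.34 = 286 K; P₂ = P₁(V₁/V₂)^n = 45.5 kPa.
W = (P₁V₁−P₂V₂)/(n−1) = (205×50.2−45.5×154)/0.34 = 9580 J.
Work done on the gas = −W_by = -9580 J.

-9580 J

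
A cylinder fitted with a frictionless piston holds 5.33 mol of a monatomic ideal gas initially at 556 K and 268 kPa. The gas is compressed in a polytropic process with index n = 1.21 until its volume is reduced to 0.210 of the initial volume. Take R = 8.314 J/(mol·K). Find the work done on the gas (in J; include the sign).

V₁ = nRT₁/P₁ = 5.33×8.314×556/268 = 91.9 L.
Polytropic n=1.21: T₂ = T₁(V₁/V₂)^(n−1) = 556×(4.76)^0.21 = 772 K; P₂ = P₁(V₁/V₂)^n = 1770 kPa.
W = (P₁V₁−P₂V₂)/(n−1) = (268×91.9−1770×19.3)/0.21 = -45500 J.
Work done on the gas = −W_by = 45500 J.

45500 J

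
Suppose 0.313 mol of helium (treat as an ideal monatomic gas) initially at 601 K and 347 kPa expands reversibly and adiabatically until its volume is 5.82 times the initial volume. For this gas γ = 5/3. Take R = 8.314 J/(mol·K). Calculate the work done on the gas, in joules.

-1620 J

V₁ = nRT₁/P₁ = 0.313×8.314×601/347 = 4.51 L.
Adiabatic: TV^(γ−1) = const ⇒ T₂ = 601×(0.172)^0.667 = 186 K; PV^γ = const ⇒ P₂ = 18.4 kPa.
ΔU = nCvΔT = 0.313×12.5×(186−601) = -1620 J.
Q = 0 for an adiabatic process, so W = −ΔU = 1620 J.
Work done on the gas = −W_by = -1620 J.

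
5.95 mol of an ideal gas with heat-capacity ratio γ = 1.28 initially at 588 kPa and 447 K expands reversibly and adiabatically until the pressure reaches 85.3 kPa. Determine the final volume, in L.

V₁ = nRT₁/P₁ = 5.95×8.314×447/588 = 37.6 L.
Adiabatic: T₂/T₁ = (P₂/P₁)^((γ−1)/γ) ⇒ T₂ = 447×(0.145)^0.219 = 293 K; V₂ = 170 L.

170 L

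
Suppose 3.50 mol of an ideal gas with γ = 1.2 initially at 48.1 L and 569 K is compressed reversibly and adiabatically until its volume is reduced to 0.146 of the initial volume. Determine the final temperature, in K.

836 K

P₁ = nRT₁/V₁ = 3.50×8.314×569/48.1 = 344 kPa.
Adiabatic: TV^(γ−1) = const ⇒ T₂ = 569×(6.85)^0.200 = 836 K; PV^γ = const ⇒ P₂ = 3460 kPa.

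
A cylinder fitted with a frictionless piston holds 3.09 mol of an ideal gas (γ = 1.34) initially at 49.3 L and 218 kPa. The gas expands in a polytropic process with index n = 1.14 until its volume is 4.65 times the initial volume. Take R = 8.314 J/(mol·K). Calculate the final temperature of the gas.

T₁ = P₁V₁/(nR) = 218×49.3/(3.09×8.314) = 418 K.
Polytropic n=1.14: T₂ = T₁(V₁/V₂)^(n−1) = 418×(0.215)^0.14 = 337 K; P₂ = P₁(V₁/V₂)^n = 37.8 kPa.

337 K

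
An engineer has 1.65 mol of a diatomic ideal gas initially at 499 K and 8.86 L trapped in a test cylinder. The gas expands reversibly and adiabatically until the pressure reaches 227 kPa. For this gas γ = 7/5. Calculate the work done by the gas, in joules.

5050 J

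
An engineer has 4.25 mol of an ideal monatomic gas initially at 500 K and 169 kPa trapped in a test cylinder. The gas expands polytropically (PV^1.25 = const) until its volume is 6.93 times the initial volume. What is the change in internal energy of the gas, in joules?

-10200 J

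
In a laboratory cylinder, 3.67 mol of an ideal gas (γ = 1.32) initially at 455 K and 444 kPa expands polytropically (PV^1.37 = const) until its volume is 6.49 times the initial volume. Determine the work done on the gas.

-18700 J

V₁ = nRT₁/P₁ = 3.67×8.314×455/444 = 31.3 L.
Polytropic n=1.37: T₂ = T₁(V₁/V₂)^(n−1) = 455×(0.154)^0.37 = 228 K; P₂ = P₁(V₁/V₂)^n = 34.2 kPa.
W = (P₁V₁−P₂V₂)/(n−1) = (444×31.3−34.2×203)/0.37 = 18700 J.
Work done on the gas = −W_by = -18700 J.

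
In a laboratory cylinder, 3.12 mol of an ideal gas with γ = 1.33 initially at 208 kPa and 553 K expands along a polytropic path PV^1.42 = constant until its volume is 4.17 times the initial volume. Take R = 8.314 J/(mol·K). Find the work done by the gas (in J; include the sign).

15400 J

V₁ = nRT₁/P₁ = 3.12×8.314×553/208 = 69.0 L.
Polytropic n=1.42: T₂ = T₁(V₁/V₂)^(n−1) = 553×(0.240)^0.42 = 304 K; P₂ = P₁(V₁/V₂)^n = 27.4 kPa.
W = (P₁V₁−P₂V₂)/(n−1) = (208×69.0−27.4×288)/0.42 = 15400 J.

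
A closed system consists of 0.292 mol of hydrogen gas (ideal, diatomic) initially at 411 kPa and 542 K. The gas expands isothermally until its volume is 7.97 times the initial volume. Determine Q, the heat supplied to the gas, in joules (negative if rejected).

2730 J

V₁ = nRT₁/P₁ = 0.292×8.314×542/411 = 3.20 L.
Isothermal: T stays 542 K; PV = const ⇒ V₂ = 25.5 L, P₂ = 51.6 kPa.
ΔU = 0 (ideal gas, T constant).
W = nRT ln(V₂/V₁) = 0.292×8.314×542×ln(7.97) = 2730 J.
Q = ΔU + W = 2730 J.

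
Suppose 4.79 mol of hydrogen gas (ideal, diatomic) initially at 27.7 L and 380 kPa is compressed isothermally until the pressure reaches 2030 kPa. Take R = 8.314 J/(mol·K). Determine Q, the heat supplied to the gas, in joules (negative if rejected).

-17600 J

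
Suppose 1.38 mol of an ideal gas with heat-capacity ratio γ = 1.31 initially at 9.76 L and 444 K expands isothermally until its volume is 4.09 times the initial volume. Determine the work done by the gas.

P₁ = nRT₁/V₁ = 1.38×8.314×444/9.76 = 522 kPa.
Isothermal: T stays 444 K; PV = const ⇒ V₂ = 39.9 L, P₂ = 128 kPa.
W = nRT ln(V₂/V₁) = 1.38×8.314×444×ln(4.09) = 7180 J.

7180 J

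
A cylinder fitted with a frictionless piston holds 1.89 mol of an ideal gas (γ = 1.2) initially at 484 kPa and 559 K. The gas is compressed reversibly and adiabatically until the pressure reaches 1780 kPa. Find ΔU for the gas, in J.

10600 J

V₁ = nRT₁/P₁ = 1.89×8.314×559/484 = 18.1 L.
Adiabatic: T₂/T₁ = (P₂/P₁)^((γ−1)/γ) ⇒ T₂ = 559×(3.68)^0.167 = 695 K; V₂ = 6.13 L.
For an ideal gas ΔU = nCvΔT with Cv = R/(γ−1) = 41.6 J/(mol·K).
ΔU = 1.89×41.6×(695−559) = 10600 J.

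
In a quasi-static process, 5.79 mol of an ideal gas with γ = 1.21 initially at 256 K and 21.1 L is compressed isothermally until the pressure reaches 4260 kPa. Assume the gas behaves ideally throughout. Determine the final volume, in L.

P₁ = nRT₁/V₁ = 5.79×8.314×256/21.1 = 584 kPa.
Isothermal: T stays 256 K; PV = const ⇒ V₂ = 2.89 L, P₂ = 4260 kPa.

2.89 L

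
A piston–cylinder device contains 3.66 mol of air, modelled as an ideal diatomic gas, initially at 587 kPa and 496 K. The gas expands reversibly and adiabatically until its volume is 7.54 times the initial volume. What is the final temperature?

221 K

V₁ = nRT₁/P₁ = 3.66×8.314×496/587 = 25.7 L.
Adiabatic: TV^(γ−1) = const ⇒ T₂ = 496×(0.133)^0.400 = 221 K; PV^γ = const ⇒ P₂ = 34.7 kPa.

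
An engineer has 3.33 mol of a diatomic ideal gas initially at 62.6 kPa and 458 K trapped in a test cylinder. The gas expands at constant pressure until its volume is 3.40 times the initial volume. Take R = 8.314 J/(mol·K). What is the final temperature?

1560 K

V₁ = nRT₁/P₁ = 3.33×8.314×458/62.6 = 203 L.
Isobaric: P stays 62.6 kPa; V/T = const ⇒ T₂ = 1560 K, V₂ = 689 L.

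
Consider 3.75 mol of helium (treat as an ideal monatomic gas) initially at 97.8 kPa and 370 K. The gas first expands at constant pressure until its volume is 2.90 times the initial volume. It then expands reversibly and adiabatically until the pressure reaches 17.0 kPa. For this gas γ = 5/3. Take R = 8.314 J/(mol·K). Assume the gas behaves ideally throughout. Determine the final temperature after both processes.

533 K

V₁ = nRT₁/P₁ = 3.75×8.314×370/97.8 = 118 L.
Step 1 — Isobaric: P stays 97.8 kPa; V/T = const ⇒ T₂ = 1070 K, V₂ = 342 L.
W = PΔV = 97.8×(342−118) kPa·L = 21900 J.
ΔU = nCvΔT = 3.75×12.5×(1070−370) = 32900 J.
Q = ΔU + W = nCpΔT = 54800 J.
State after step 1: P = 97.8 kPa, V = 342 L, T = 1070 K.
Step 2 — Adiabatic: T₂/T₁ = (P₂/P₁)^((γ−1)/γ) ⇒ T₂ = 1070×(0.174)^0.400 = 533 K; V₂ = 977 L.
ΔU = nCvΔT = 3.75×12.5×(533−1070) = -25300 J.
Q = 0 for an adiabatic process, so W = −ΔU = 25300 J.
Net over both steps: W = 47200 J, Q = 54800 J, ΔU = 7620 J.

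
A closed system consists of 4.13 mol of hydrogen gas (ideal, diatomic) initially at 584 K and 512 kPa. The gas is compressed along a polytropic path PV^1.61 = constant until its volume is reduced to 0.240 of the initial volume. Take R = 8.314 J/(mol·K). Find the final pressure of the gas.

5090 kPa

V₁ = nRT₁/P₁ = 4.13×8.314×584/512 = 39.2 L.
Polytropic n=1.61: T₂ = T₁(V₁/V₂)^(n−1) = 584×(4.17)^0.61 = 1390 K; P₂ = P₁(V₁/V₂)^n = 5090 kPa.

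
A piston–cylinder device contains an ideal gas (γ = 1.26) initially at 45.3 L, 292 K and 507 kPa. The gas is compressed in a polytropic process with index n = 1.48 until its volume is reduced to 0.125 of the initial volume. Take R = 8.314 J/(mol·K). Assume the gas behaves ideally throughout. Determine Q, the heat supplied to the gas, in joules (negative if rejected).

69400 J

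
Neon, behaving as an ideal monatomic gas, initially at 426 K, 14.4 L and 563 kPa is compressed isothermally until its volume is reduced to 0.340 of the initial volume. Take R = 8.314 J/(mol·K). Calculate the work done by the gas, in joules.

-8750 J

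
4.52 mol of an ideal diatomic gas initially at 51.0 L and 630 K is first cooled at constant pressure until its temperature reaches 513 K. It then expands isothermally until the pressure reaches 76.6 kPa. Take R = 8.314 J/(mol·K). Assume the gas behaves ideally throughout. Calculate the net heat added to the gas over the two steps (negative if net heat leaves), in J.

P₁ = nRT₁/V₁ = 4.52×8.314×630/51.0 = 464 kPa.
Step 1 — Isobaric: P stays 464 kPa; V/T = const ⇒ T₂ = 513 K, V₂ = 41.5 L.
W = PΔV = 464×(41.5−51.0) kPa·L = -4400 J.
ΔU = nCvΔT = 4.52×20.8×(513−630) = -11000 J.
Q = ΔU + W = nCpΔT = -15400 J.
State after step 1: P = 464 kPa, V = 41.5 L, T = 513 K.
Step 2 — Isothermal: T stays 513 K; PV = const ⇒ V₂ = 252 L, P₂ = 76.6 kPa.
ΔU = 0 (ideal gas, T constant).
W = nRT ln(V₂/V₁) = 4.52×8.314×513×ln(6.06) = 34700 J.
Q = ΔU + W = 34700 J.
Net over both steps: W = 30300 J, Q = 19300 J, ΔU = -11000 J.

19300 J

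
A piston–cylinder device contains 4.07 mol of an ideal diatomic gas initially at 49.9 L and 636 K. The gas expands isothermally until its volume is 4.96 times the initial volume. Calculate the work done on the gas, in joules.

P₁ = nRT₁/V₁ = 4.07×8.314×636/49.9 = 431 kPa.
Isothermal: T stays 636 K; PV = const ⇒ V₂ = 248 L, P₂ = 87.0 kPa.
W = nRT ln(V₂/V₁) = 4.07×8.314×636×ln(4.96) = 34500 J.
Work done on the gas = −W_by = -34500 J.

-34500 J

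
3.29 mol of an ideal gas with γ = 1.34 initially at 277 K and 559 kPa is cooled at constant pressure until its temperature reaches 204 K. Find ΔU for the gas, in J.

-5870 J

V₁ = nRT₁/P₁ = 3.29×8.314×277/559 = 13.6 L.
Isobaric: P stays 559 kPa; V/T = const ⇒ T₂ = 204 K, V₂ = 9.98 L.
For an ideal gas ΔU = nCvΔT with Cv = R/(γ−1) = 24.5 J/(mol·K).
ΔU = 3.29×24.5×(204−277) = -5870 J.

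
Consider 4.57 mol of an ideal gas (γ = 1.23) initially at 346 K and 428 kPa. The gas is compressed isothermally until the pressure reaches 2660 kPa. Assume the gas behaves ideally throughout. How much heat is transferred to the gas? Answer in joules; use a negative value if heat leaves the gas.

-24000 J

V₁ = nRT₁/P₁ = 4.57×8.314×346/428 = 30.7 L.
Isothermal: T stays 346 K; PV = const ⇒ V₂ = 4.94 L, P₂ = 2660 kPa.
ΔU = 0 (ideal gas, T constant).
W = nRT ln(V₂/V₁) = 4.57×8.314×346×ln(0.161) = -24000 J.
Q = ΔU + W = -24000 J.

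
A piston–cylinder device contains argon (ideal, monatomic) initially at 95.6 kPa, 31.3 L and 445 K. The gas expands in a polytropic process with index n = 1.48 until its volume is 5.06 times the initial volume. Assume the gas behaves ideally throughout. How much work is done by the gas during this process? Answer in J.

n = P₁V₁/(RT₁) = 95.6×31.3/(8.314×445) = 0.809 mol.
Polytropic n=1.48: T₂ = T₁(V₁/V₂)^(n−1) = 445×(0.198)^0.48 = 204 K; P₂ = P₁(V₁/V₂)^n = 8.68 kPa.
W = (P₁V₁−P₂V₂)/(n−1) = (95.6×31.3−8.68×158)/0.48 = 3370 J.

3370 J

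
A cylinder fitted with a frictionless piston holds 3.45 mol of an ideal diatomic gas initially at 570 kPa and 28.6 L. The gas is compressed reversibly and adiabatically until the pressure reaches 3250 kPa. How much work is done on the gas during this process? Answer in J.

T₁ = P₁V₁/(nR) = 570×28.6/(3.45×8.314) = 568 K.
Adiabatic: T₂/T₁ = (P₂/P₁)^((γ−1)/γ) ⇒ T₂ = 568×(5.70)^0.286 = 935 K; V₂ = 8.25 L.
ΔU = nCvΔT = 3.45×20.8×(935−568) = 26300 J.
Q = 0 for an adiabatic process, so W = −ΔU = -26300 J.
Work done on the gas = −W_by = 26300 J.

26300 J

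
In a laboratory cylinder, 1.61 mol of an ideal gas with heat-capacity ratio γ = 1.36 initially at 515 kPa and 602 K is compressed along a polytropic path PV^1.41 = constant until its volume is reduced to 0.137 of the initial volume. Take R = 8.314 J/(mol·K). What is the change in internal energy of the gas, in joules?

28200 J

V₁ = nRT₁/P₁ = 1.61×8.314×602/515 = 15.6 L.
Polytropic n=1.41: T₂ = T₁(V₁/V₂)^(n−1) = 602×(7.30)^0.41 = 1360 K; P₂ = P₁(V₁/V₂)^n = 8490 kPa.
For an ideal gas ΔU = nCvΔT with Cv = R/(γ−1) = 23.1 J/(mol·K).
ΔU = 1.61×23.1×(1360−602) = 28200 J.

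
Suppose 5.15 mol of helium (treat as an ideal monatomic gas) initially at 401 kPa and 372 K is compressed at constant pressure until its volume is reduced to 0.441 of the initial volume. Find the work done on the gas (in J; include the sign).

V₁ = nRT₁/P₁ = 5.15×8.314×372/401 = 39.7 L.
Isobaric: P stays 401 kPa; V/T = const ⇒ T₂ = 164 K, V₂ = 17.5 L.
W = PΔV = 401×(17.5−39.7) kPa·L = -8900 J.
Work done on the gas = −W_by = 8900 J.

8900 J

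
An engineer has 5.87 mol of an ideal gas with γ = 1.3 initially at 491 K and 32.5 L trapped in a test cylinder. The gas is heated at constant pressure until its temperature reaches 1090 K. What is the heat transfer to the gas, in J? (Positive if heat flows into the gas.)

P₁ = nRT₁/V₁ = 5.87×8.314×491/32.5 = 737 kPa.
Isobaric: P stays 737 kPa; V/T = const ⇒ T₂ = 1090 K, V₂ = 72.1 L.
W = PΔV = 737×(72.1−32.5) kPa·L = 29200 J.
ΔU = nCvΔT = 5.87×27.7×(1090−491) = 97400 J.
Q = ΔU + W = nCpΔT = 127000 J.

127000 J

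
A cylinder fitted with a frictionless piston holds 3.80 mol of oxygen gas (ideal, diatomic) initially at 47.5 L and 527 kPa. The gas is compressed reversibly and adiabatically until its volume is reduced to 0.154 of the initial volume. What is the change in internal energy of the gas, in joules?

T₁ = P₁V₁/(nR) = 527×47.5/(3.80×8.314) = 792 K.
Adiabatic: TV^(γ−1) = const ⇒ T₂ = 792×(6.49)^0.400 = 1670 K; PV^γ = const ⇒ P₂ = 7230 kPa.
For an ideal gas ΔU = nCvΔT with Cv = (5/2)R = 20.8 J/(mol·K).
ΔU = 3.80×20.8×(1670−792) = 69700 J.

69700 J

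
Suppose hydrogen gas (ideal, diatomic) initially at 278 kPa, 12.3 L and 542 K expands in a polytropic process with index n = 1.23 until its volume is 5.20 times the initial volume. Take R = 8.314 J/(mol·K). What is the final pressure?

Polytropic n=1.23: T₂ = T₁(V₁/V₂)^(n−1) = 542×(0.192)^0.23 = 371 K; P₂ = P₁(V₁/V₂)^n = 36.6 kPa.

36.6 kPa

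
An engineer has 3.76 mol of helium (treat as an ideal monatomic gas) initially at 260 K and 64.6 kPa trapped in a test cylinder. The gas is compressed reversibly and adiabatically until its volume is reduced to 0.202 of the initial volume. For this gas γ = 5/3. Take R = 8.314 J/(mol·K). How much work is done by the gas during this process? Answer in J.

V₁ = nRT₁/P₁ = 3.76×8.314×260/64.6 = 126 L.
Adiabatic: TV^(γ−1) = const ⇒ T₂ = 260×(4.95)^0.667 = 755 K; PV^γ = const ⇒ P₂ = 929 kPa.
ΔU = nCvΔT = 3.76×12.5×(755−260) = 23200 J.
Q = 0 for an adiabatic process, so W = −ΔU = -23200 J.

-23200 J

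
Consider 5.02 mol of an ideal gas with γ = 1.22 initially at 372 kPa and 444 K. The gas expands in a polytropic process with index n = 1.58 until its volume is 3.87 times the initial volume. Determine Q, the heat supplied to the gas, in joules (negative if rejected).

-28400 J

V₁ = nRT₁/P₁ = 5.02×8.314×444/372 = 49.8 L.
Polytropic n=1.58: T₂ = T₁(V₁/V₂)^(n−1) = 444×(0.258)^0.58 = 203 K; P₂ = P₁(V₁/V₂)^n = 43.8 kPa.
W = (P₁V₁−P₂V₂)/(n−1) = (372×49.8−43.8×193)/0.58 = 17400 J.
ΔU = nCvΔT = 5.02×37.8×(203−444) = -45800 J.
Q = ΔU + W = -28400 J.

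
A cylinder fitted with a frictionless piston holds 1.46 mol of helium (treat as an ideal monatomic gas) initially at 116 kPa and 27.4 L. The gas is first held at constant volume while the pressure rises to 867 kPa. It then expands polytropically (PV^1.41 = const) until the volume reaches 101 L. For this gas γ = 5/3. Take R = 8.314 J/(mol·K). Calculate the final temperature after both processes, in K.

T₁ = P₁V₁/(nR) = 116×27.4/(1.46×8.314) = 262 K.
Step 1 — Isochoric: V stays 27.4 L; P/T = const ⇒ T₂ = 1960 K, P₂ = 867 kPa.
W = 0 (no volume change).
ΔU = nCvΔT = 1.46×12.5×(1960−262) = 30900 J.
Q = ΔU = 30900 J.
State after step 1: P = 867 kPa, V = 27.4 L, T = 1960 K.
Step 2 — Polytropic n=1.41: T₂ = T₁(V₁/V₂)^(n−1) = 1960×(0.271)^0.41 = 1150 K; P₂ = P₁(V₁/V₂)^n = 138 kPa.
W = (P₁V₁−P₂V₂)/(n−1) = (867×27.4−138×101)/0.41 = 24000 J.
ΔU = nCvΔT = 1.46×12.5×(1150−1960) = -14800 J.
Q = ΔU + W = 9240 J.
Net over both steps: W = 24000 J, Q = 40100 J, ΔU = 16100 J.

1150 K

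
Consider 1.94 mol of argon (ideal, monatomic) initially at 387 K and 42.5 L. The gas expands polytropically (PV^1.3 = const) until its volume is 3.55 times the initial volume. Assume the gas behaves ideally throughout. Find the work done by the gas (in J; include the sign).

6580 J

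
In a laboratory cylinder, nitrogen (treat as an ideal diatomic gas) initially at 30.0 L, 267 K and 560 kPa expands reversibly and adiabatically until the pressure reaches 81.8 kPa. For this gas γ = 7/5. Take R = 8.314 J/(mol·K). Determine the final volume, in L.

119 L

Adiabatic: T₂/T₁ = (P₂/P₁)^((γ−1)/γ) ⇒ T₂ = 267×(0.146)^0.286 = 154 K; V₂ = 119 L.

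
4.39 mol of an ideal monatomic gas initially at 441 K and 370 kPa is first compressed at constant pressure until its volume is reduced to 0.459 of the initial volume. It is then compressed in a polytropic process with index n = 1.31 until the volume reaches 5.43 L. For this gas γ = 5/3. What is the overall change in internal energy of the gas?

-7550 J

V₁ = nRT₁/P₁ = 4.39×8.314×441/370 = 43.5 L.
Step 1 — Isobaric: P stays 370 kPa; V/T = const ⇒ T₂ = 202 K, V₂ = 20.0 L.
W = PΔV = 370×(20.0−43.5) kPa·L = -8710 J.
ΔU = nCvΔT = 4.39×12.5×(202−441) = -13100 J.
Q = ΔU + W = nCpΔT = -21800 J.
State after step 1: P = 370 kPa, V = 20.0 L, T = 202 K.
Step 2 — Polytropic n=1.31: T₂ = T₁(V₁/V₂)^(n−1) = 202×(3.68)^0.31 = 303 K; P₂ = P₁(V₁/V₂)^n = 2040 kPa.
W = (P₁V₁−P₂V₂)/(n−1) = (370×20.0−2040×5.43)/0.31 = -11900 J.
ΔU = nCvΔT = 4.39×12.5×(303−202) = 5510 J.
Q = ΔU + W = -6340 J.
Net over both steps: W = -20600 J, Q = -28100 J, ΔU = -7550 J.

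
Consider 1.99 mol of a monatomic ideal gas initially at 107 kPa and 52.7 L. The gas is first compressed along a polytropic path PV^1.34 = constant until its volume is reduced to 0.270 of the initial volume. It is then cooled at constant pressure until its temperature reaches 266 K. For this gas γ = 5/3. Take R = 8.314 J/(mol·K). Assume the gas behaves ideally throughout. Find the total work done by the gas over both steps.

T₁ = P₁V₁/(nR) = 107×52.7/(1.99×8.314) = 341 K.
Step 1 — Polytropic n=1.34: T₂ = T₁(V₁/V₂)^(n−1) = 341×(3.70)^0.34 = 532 K; P₂ = P₁(V₁/V₂)^n = 619 kPa.
W = (P₁V₁−P₂V₂)/(n−1) = (107×52.7−619×14.2)/0.34 = -9300 J.
ΔU = nCvΔT = 1.99×12.5×(532−341) = 4740 J.
Q = ΔU + W = -4560 J.
State after step 1: P = 619 kPa, V = 14.2 L, T = 532 K.
Step 2 — Isobaric: P stays 619 kPa; V/T = const ⇒ T₂ = 266 K, V₂ = 7.12 L.
W = PΔV = 619×(7.12−14.2) kPa·L = -4400 J.
ΔU = nCvΔT = 1.99×12.5×(266−532) = -6600 J.
Q = ΔU + W = nCpΔT = -11000 J.
Net over both steps: W = -13700 J, Q = -15600 J, ΔU = -1860 J.

-13700 J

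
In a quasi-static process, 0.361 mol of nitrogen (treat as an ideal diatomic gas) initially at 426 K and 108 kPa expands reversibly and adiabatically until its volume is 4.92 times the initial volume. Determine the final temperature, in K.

225 K

V₁ = nRT₁/P₁ = 0.361×8.314×426/108 = 11.8 L.
Adiabatic: TV^(γ−1) = const ⇒ T₂ = 426×(0.203)^0.400 = 225 K; PV^γ = const ⇒ P₂ = 11.6 kPa.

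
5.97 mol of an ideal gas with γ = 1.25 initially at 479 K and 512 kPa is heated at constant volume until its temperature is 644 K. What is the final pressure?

V₁ = nRT₁/P₁ = 5.97×8.314×479/512 = 46.4 L.
Isochoric: V stays 46.4 L; P/T = const ⇒ T₂ = 644 K, P₂ = 688 kPa.

688 kPa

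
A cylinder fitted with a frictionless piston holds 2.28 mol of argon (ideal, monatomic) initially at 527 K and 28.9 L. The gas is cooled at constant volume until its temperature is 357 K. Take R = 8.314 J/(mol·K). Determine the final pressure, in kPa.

234 kPa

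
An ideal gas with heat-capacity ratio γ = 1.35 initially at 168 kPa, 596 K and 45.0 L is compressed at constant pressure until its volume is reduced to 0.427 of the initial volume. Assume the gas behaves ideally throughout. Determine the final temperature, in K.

254 K

Isobaric: P stays 168 kPa; V/T = const ⇒ T₂ = 254 K, V₂ = 19.2 L.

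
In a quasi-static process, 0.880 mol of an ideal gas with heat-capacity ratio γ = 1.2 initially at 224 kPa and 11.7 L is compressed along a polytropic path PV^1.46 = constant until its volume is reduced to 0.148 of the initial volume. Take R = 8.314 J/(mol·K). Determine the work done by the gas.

-8020 J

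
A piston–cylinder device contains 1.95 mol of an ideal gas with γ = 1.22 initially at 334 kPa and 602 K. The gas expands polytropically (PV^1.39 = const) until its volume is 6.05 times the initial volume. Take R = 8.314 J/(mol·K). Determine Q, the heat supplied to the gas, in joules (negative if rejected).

V₁ = nRT₁/P₁ = 1.95×8.314×602/334 = 29.2 L.
Polytropic n=1.39: T₂ = T₁(V₁/V₂)^(n−1) = 602×(0.165)^0.39 = 298 K; P₂ = P₁(V₁/V₂)^n = 27.4 kPa.
W = (P₁V₁−P₂V₂)/(n−1) = (334×29.2−27.4×177)/0.39 = 12600 J.
ΔU = nCvΔT = 1.95×37.8×(298−602) = -22400 J.
Q = ΔU + W = -9750 J.

-9750 J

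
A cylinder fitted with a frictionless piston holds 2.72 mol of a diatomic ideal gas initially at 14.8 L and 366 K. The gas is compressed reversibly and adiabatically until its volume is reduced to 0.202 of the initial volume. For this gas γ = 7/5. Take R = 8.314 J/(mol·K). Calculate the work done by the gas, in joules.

P₁ = nRT₁/V₁ = 2.72×8.314×366/14.8 = 559 kPa.
Adiabatic: TV^(γ−1) = const ⇒ T₂ = 366×(4.95)^0.400 = 694 K; PV^γ = const ⇒ P₂ = 5250 kPa.
ΔU = nCvΔT = 2.72×20.8×(694−366) = 18500 J.
Q = 0 for an adiabatic process, so W = −ΔU = -18500 J.

-18500 J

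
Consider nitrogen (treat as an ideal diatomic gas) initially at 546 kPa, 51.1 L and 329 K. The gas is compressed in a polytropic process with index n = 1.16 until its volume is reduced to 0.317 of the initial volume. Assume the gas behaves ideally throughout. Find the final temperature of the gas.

Polytropic n=1.16: T₂ = T₁(V₁/V₂)^(n−1) = 329×(3.15)^0.16 = 395 K; P₂ = P₁(V₁/V₂)^n = 2070 kPa.

395 K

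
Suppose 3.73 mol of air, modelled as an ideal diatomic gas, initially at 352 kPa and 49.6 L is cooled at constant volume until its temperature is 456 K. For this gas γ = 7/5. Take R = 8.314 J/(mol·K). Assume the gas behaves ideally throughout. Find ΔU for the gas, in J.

-8300 J

T₁ = P₁V₁/(nR) = 352×49.6/(3.73×8.314) = 563 K.
Isochoric: V stays 49.6 L; P/T = const ⇒ T₂ = 456 K, P₂ = 285 kPa.
For an ideal gas ΔU = nCvΔT with Cv = (5/2)R = 20.8 J/(mol·K).
ΔU = 3.73×20.8×(456−563) = -8300 J.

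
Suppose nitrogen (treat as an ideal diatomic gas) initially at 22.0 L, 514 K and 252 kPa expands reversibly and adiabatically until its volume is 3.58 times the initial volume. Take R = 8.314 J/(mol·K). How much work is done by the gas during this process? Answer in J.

5540 J

n = P₁V₁/(RT₁) = 252×22.0/(8.314×514) = 1.30 mol.
Adiabatic: TV^(γ−1) = const ⇒ T₂ = 514×(0.279)^0.400 = 309 K; PV^γ = const ⇒ P₂ = 42.3 kPa.
ΔU = nCvΔT = 1.30×20.8×(309−514) = -5540 J.
Q = 0 for an adiabatic process, so W = −ΔU = 5540 J.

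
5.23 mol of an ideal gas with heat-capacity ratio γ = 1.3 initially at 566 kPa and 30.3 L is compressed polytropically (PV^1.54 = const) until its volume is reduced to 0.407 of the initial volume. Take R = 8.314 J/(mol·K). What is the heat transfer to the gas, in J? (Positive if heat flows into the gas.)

15900 J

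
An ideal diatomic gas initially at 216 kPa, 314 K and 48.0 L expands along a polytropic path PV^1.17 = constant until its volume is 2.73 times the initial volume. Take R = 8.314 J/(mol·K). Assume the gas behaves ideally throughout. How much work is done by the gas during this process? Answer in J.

9570 J

n = P₁V₁/(RT₁) = 216×48.0/(8.314×314) = 3.97 mol.
Polytropic n=1.17: T₂ = T₁(V₁/V₂)^(n−1) = 314×(0.366)^0.17 = 265 K; P₂ = P₁(V₁/V₂)^n = 66.7 kPa.
W = (P₁V₁−P₂V₂)/(n−1) = (216×48.0−66.7×131)/0.17 = 9570 J.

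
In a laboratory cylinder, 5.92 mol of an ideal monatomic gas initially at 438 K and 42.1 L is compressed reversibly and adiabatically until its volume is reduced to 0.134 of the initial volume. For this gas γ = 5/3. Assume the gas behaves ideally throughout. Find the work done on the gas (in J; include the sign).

P₁ = nRT₁/V₁ = 5.92×8.314×438/42.1 = 512 kPa.
Adiabatic: TV^(γ−1) = const ⇒ T₂ = 438×(7.46)^0.667 = 1670 K; PV^γ = const ⇒ P₂ = 14600 kPa.
ΔU = nCvΔT = 5.92×12.5×(1670−438) = 91200 J.
Q = 0 for an adiabatic process, so W = −ΔU = -91200 J.
Work done on the gas = −W_by = 91200 J.

91200 J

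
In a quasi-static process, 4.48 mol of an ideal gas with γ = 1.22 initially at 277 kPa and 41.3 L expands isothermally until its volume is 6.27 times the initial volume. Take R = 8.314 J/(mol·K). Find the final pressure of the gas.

T₁ = P₁V₁/(nR) = 277×41.3/(4.48×8.314) = 307 K.
Isothermal: T stays 307 K; PV = const ⇒ V₂ = 259 L, P₂ = 44.2 kPa.

44.2 kPa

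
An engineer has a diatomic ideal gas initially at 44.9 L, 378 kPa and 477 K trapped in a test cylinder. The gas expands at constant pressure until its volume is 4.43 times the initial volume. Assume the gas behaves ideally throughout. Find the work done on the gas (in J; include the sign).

n = P₁V₁/(RT₁) = 378×44.9/(8.314×477) = 4.28 mol.
Isobaric: P stays 378 kPa; V/T = const ⇒ T₂ = 2110 K, V₂ = 199 L.
W = PΔV = 378×(199−44.9) kPa·L = 58200 J.
Work done on the gas = −W_by = -58200 J.

-58200 J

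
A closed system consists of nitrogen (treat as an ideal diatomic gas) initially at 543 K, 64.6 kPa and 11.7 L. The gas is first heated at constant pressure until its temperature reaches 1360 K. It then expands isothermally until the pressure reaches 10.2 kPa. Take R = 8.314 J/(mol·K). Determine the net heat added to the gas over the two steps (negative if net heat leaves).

7470 J

n = P₁V₁/(RT₁) = 64.6×11.7/(8.314×543) = 0.167 mol.
Step 1 — Isobaric: P stays 64.6 kPa; V/T = const ⇒ T₂ = 1360 K, V₂ = 29.3 L.
W = PΔV = 64.6×(29.3−11.7) kPa·L = 1140 J.
ΔU = nCvΔT = 0.167×20.8×(1360−543) = 2840 J.
Q = ΔU + W = nCpΔT = 3980 J.
State after step 1: P = 64.6 kPa, V = 29.3 L, T = 1360 K.
Step 2 — Isothermal: T stays 1360 K; PV = const ⇒ V₂ = 186 L, P₂ = 10.2 kPa.
ΔU = 0 (ideal gas, T constant).
W = nRT ln(V₂/V₁) = 0.167×8.314×1360×ln(6.33) = 3490 J.
Q = ΔU + W = 3490 J.
Net over both steps: W = 4630 J, Q = 7470 J, ΔU = 2840 J.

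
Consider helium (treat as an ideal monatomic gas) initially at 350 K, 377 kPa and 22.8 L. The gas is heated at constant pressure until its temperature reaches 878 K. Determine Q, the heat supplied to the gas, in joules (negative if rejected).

32400 J

n = P₁V₁/(RT₁) = 377×22.8/(8.314×350) = 2.95 mol.
Isobaric: P stays 377 kPa; V/T = const ⇒ T₂ = 878 K, V₂ = 57.2 L.
W = PΔV = 377×(57.2−22.8) kPa·L = 13000 J.
ΔU = nCvΔT = 2.95×12.5×(878−350) = 19500 J.
Q = ΔU + W = nCpΔT = 32400 J.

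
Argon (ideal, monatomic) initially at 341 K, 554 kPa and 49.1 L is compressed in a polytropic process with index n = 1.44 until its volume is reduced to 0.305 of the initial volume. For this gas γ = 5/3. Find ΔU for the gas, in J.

28000 J

n = P₁V₁/(RT₁) = 554×49.1/(8.314×341) = 9.59 mol.
Polytropic n=1.44: T₂ = T₁(V₁/V₂)^(n−1) = 341×(3.28)^0.44 = 575 K; P₂ = P₁(V₁/V₂)^n = 3060 kPa.
For an ideal gas ΔU = nCvΔT with Cv = (3/2)R = 12.5 J/(mol·K).
ΔU = 9.59×12.5×(575−341) = 28000 J.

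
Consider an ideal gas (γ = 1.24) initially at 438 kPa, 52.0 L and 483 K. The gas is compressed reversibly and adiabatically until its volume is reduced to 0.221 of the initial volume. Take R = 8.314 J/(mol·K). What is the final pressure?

Adiabatic: TV^(γ−1) = const ⇒ T₂ = 483×(4.52)^0.240 = 694 K; PV^γ = const ⇒ P₂ = 2850 kPa.

2850 kPa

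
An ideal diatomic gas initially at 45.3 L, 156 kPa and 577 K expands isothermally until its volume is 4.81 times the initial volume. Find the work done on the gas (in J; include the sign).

n = P₁V₁/(RT₁) = 156×45.3/(8.314×577) = 1.47 mol.
Isothermal: T stays 577 K; PV = const ⇒ V₂ = 218 L, P₂ = 32.4 kPa.
W = nRT ln(V₂/V₁) = 1.47×8.314×577×ln(4.81) = 11100 J.
Work done on the gas = −W_by = -11100 J.

-11100 J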